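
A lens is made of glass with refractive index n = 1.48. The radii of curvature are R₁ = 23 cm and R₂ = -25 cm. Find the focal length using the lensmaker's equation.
1/f = (n − 1)(1/R₁ − 1/R₂) → f = 24.96 cm (converging lens)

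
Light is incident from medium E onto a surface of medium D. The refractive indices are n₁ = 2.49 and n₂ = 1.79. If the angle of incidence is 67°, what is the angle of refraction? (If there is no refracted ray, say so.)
sin θ₂ = (n₁/n₂)·sin θ₁ = 1.28 > 1, so there is no refracted ray — the light undergoes total internal reflection.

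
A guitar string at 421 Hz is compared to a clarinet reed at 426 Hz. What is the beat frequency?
5 Hz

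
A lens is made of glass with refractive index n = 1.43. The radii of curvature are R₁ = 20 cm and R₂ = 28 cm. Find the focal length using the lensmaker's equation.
1/f = (n − 1)(1/R₁ − 1/R₂) → f = 162.8 cm (converging lens)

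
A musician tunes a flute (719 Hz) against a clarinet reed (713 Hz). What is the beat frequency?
6 Hz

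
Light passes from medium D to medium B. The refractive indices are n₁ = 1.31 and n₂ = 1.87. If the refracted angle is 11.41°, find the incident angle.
sin θ₁ = (n₂/n₁)·sin θ₂ → θ₁ = 16.4°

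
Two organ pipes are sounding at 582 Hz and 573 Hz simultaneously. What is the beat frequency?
9 Hz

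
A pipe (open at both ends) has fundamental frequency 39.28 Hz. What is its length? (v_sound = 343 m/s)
L = v/(2f₁) = 4.366 m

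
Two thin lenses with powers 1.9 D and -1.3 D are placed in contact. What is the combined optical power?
P_total = P₁ + P₂ = 0.6 D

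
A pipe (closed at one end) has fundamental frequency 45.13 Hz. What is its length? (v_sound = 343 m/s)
L = v/(4f₁) = 1.9 m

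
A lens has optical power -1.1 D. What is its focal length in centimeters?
f = 1/P = -90.91 cm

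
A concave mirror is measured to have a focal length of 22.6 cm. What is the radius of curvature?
R = 2|f| = 45.2 cm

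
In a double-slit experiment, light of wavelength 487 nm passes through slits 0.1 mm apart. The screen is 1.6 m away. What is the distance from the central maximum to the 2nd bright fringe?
y = mλL/d = 15.58 mm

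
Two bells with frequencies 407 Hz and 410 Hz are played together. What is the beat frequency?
3 Hz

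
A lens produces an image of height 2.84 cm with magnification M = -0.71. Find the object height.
ho = |hi|/|M| = 4 cm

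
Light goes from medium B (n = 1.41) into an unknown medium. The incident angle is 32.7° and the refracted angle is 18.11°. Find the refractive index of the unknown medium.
n₂ = n₁·sin θ₁ / sin θ₂ = 2.451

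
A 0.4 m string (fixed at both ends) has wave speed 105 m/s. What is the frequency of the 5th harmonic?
fₙ = nv/(2L) = 656.2 Hz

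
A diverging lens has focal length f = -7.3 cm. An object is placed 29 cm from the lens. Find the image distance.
1/di = 1/f − 1/do → di = -5.832 cm (virtual image)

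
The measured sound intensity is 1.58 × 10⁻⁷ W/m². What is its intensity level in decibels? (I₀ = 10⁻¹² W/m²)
β = 10·log₁₀(I/I₀) = 51.99 dB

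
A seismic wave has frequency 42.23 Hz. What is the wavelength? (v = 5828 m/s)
λ = v/f = 138 m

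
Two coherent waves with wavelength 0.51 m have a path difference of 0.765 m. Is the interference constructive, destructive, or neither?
destructive — path difference = 1.5λ, an odd multiple of λ/2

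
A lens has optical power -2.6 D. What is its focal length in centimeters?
f = 1/P = -38.46 cm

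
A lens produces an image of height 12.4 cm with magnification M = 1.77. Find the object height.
ho = |hi|/|M| = 7.006 cm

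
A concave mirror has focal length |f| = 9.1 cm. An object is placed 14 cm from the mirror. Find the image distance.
f = +9.1 cm (concave); 1/di = 1/f − 1/do → di = 26 cm (real image, in front of mirror)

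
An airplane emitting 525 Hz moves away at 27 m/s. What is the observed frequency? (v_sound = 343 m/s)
f_obs = f·v/(v + v_s) = 486.7 Hz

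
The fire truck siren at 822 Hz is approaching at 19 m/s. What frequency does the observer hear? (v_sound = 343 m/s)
f_obs = f·v/(v − v_s) = 870.2 Hz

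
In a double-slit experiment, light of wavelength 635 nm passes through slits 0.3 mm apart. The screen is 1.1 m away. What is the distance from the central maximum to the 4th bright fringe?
y = mλL/d = 9.313 mm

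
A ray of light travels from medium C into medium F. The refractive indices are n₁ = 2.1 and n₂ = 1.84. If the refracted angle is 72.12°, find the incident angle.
sin θ₁ = (n₂/n₁)·sin θ₂ → θ₁ = 56.5°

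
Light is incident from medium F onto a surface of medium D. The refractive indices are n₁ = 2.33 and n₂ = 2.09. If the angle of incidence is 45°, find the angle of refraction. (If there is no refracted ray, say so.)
sin θ₂ = (n₁/n₂)·sin θ₁ = 0.7883 → θ₂ = 52.03°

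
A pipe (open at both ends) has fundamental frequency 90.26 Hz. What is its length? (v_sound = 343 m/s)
L = v/(2f₁) = 1.9 m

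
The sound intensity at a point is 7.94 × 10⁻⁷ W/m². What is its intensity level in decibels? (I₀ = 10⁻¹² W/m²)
β = 10·log₁₀(I/I₀) = 59 dB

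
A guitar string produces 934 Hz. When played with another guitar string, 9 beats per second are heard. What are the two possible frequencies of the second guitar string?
f₂ = 934 ± 9 Hz → 943 Hz or 925 Hz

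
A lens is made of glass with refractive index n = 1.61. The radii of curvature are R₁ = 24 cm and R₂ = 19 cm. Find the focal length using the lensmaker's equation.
1/f = (n − 1)(1/R₁ − 1/R₂) → f = -149.5 cm (diverging lens)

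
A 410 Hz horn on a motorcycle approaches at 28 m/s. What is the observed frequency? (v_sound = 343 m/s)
f_obs = f·v/(v − v_s) = 446.4 Hz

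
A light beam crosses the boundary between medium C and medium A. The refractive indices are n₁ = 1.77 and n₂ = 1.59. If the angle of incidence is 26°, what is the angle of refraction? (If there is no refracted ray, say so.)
sin θ₂ = (n₁/n₂)·sin θ₁ = 0.488 → θ₂ = 29.21°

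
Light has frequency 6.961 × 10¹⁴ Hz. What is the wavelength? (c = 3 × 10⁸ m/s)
λ = c/f = 431 nm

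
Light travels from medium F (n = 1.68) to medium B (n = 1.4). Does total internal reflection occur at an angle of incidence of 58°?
θc = arcsin(n₂/n₁) = 56.44°; 58° > θc, so yes — total internal reflection.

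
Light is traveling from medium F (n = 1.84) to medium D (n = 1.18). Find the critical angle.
θc = arcsin(n₂/n₁) = 39.89°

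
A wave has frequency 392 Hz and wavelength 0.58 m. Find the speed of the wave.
v = fλ = 227.4 m/s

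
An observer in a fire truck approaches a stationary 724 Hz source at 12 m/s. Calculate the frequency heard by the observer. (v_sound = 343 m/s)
f_obs = f·(v + v_o)/v = 749.3 Hz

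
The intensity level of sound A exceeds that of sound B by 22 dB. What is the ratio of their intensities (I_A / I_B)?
I_A/I_B = 10^(Δβ/10) = 158.5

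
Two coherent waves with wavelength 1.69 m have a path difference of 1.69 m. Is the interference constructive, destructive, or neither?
constructive — path difference = 1λ, a whole number of wavelengths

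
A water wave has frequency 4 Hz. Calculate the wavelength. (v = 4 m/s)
λ = v/f = 1 m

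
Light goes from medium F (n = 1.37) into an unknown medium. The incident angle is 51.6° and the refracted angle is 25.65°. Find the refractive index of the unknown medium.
n₂ = n₁·sin θ₁ / sin θ₂ = 2.48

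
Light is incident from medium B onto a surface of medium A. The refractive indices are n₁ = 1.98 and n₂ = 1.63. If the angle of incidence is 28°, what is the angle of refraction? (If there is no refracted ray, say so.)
sin θ₂ = (n₁/n₂)·sin θ₁ = 0.5703 → θ₂ = 34.77°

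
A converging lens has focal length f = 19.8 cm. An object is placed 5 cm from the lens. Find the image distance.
1/di = 1/f − 1/do → di = -6.689 cm (virtual image)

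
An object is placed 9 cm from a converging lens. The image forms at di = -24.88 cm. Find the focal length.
1/f = 1/do + 1/di → f = 14.1 cm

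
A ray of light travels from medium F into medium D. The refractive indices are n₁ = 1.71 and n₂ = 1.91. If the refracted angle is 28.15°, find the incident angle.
sin θ₁ = (n₂/n₁)·sin θ₂ → θ₁ = 31.8°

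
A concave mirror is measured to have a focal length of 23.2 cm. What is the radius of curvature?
R = 2|f| = 46.4 cm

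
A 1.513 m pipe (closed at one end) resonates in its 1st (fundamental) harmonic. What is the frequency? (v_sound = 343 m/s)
fₙ = nv/(4L) = 56.68 Hz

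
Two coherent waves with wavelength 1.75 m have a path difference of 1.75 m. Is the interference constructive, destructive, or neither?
constructive — path difference = 1λ, a whole number of wavelengths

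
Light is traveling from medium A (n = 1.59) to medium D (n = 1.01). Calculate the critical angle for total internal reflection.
θc = arcsin(n₂/n₁) = 39.44°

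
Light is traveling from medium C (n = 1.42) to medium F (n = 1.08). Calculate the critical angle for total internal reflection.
θc = arcsin(n₂/n₁) = 49.51°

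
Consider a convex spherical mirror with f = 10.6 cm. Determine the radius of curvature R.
R = 2|f| = 21.2 cm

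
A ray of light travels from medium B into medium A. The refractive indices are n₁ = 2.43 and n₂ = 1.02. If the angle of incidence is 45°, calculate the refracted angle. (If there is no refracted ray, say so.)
sin θ₂ = (n₁/n₂)·sin θ₁ = 1.685 > 1, so there is no refracted ray — the light undergoes total internal reflection.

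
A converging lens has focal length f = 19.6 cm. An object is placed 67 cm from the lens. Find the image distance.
1/di = 1/f − 1/do → di = 27.7 cm (real image)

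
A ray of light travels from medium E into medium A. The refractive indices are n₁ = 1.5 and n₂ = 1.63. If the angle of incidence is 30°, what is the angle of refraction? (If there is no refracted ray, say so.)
sin θ₂ = (n₁/n₂)·sin θ₁ = 0.4601 → θ₂ = 27.4°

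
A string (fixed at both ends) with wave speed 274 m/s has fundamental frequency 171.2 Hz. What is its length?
L = v/(2f₁) = 0.8002 m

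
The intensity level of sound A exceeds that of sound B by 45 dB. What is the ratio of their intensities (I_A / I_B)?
I_A/I_B = 10^(Δβ/10) = 31620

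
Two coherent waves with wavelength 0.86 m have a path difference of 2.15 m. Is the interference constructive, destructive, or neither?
destructive — path difference = 2.5λ, an odd multiple of λ/2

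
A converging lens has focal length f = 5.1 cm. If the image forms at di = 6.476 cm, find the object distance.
1/do = 1/f − 1/di → do = 24 cm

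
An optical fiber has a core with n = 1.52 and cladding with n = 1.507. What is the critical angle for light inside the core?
θc = arcsin(n_cladding/n_core) = 82.5°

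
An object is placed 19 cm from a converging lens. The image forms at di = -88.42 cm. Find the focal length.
1/f = 1/do + 1/di → f = 24.2 cm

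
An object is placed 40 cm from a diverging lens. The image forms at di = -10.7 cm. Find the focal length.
1/f = 1/do + 1/di → f = -14.61 cm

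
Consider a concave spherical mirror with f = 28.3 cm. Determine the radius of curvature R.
R = 2|f| = 56.6 cm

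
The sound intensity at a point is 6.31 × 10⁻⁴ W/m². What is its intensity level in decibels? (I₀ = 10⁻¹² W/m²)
β = 10·log₁₀(I/I₀) = 88 dB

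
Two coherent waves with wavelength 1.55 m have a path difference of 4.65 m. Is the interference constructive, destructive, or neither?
constructive — path difference = 3λ, a whole number of wavelengths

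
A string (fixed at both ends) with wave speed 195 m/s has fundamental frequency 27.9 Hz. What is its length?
L = v/(2f₁) = 3.495 m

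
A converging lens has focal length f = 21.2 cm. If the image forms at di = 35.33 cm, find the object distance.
1/do = 1/f − 1/di → do = 53.01 cm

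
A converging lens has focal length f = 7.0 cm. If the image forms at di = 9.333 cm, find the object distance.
1/do = 1/f − 1/di → do = 28 cm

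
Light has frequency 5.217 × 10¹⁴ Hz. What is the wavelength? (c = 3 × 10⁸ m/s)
λ = c/f = 575 nm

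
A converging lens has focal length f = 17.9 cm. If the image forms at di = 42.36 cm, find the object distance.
1/do = 1/f − 1/di → do = 31 cm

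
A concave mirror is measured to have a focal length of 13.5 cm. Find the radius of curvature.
R = 2|f| = 27 cm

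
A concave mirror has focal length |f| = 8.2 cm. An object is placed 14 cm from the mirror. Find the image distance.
f = +8.2 cm (concave); 1/di = 1/f − 1/do → di = 19.79 cm (real image, in front of mirror)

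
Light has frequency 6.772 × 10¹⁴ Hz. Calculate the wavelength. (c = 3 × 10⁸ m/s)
λ = c/f = 443 nm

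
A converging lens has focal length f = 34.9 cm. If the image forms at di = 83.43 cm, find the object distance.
1/do = 1/f − 1/di → do = 60 cm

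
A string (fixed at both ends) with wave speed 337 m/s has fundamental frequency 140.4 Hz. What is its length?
L = v/(2f₁) = 1.2 m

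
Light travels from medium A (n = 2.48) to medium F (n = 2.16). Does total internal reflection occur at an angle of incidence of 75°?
θc = arcsin(n₂/n₁) = 60.57°; 75° > θc, so yes — total internal reflection.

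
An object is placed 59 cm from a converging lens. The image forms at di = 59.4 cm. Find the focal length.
1/f = 1/do + 1/di → f = 29.6 cm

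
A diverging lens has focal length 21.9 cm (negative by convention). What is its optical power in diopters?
P = 1/f = -4.566 D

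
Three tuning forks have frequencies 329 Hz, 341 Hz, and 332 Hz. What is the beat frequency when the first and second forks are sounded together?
12 Hz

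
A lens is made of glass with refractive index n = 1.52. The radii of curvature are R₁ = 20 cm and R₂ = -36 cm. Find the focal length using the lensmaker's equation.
1/f = (n − 1)(1/R₁ − 1/R₂) → f = 24.73 cm (converging lens)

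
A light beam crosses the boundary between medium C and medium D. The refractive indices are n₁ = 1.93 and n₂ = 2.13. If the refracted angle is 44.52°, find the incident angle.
sin θ₁ = (n₂/n₁)·sin θ₂ → θ₁ = 50.7°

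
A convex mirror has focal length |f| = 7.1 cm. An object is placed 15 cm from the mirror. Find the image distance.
f = −7.1 cm (convex); 1/di = 1/f − 1/do → di = -4.819 cm (virtual image, behind mirror)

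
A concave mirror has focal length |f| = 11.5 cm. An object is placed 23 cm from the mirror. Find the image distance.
f = +11.5 cm (concave); 1/di = 1/f − 1/do → di = 23 cm (real image, in front of mirror)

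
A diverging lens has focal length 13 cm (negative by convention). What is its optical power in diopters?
P = 1/f = -7.692 D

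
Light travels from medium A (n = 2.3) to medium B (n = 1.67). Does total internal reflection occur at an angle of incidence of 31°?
θc = arcsin(n₂/n₁) = 46.56°; 31° < θc, so no — the ray refracts.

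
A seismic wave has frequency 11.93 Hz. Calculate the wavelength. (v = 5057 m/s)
λ = v/f = 423.9 m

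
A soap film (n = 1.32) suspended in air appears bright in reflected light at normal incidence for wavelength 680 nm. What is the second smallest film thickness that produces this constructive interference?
2nt = (m − ½)λ with m = 2 → t = (m − ½)λ/(2n) = 386.4 nm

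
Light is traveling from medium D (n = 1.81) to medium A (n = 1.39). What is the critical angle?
θc = arcsin(n₂/n₁) = 50.17°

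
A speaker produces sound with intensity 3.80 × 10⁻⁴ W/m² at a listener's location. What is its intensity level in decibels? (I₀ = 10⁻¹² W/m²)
β = 10·log₁₀(I/I₀) = 85.8 dB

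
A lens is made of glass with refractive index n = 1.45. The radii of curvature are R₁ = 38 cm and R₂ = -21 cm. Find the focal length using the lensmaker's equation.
1/f = (n − 1)(1/R₁ − 1/R₂) → f = 30.06 cm (converging lens)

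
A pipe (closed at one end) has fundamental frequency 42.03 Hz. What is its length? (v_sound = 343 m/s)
L = v/(4f₁) = 2.04 m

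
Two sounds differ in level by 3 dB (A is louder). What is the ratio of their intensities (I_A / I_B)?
I_A/I_B = 10^(Δβ/10) = 1.995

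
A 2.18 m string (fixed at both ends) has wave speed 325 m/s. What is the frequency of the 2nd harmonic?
fₙ = nv/(2L) = 149.1 Hz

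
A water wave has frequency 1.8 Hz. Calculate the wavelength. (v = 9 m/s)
λ = v/f = 5 m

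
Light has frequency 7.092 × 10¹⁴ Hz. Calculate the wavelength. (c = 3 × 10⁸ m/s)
λ = c/f = 423 nm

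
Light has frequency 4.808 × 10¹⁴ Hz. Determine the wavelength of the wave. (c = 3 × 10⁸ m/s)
λ = c/f = 624 nm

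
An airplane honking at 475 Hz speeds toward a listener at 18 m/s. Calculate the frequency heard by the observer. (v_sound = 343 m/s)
f_obs = f·v/(v − v_s) = 501.3 Hz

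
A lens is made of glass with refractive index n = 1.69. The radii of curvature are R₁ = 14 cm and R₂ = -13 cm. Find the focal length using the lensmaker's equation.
1/f = (n − 1)(1/R₁ − 1/R₂) → f = 9.769 cm (converging lens)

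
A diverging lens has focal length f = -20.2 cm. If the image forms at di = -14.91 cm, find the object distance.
1/do = 1/f − 1/di → do = 56.93 cm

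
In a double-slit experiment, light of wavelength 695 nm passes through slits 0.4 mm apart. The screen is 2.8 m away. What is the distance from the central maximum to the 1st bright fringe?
y = mλL/d = 4.865 mm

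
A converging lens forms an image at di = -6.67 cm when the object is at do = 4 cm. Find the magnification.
M = −di/do = 1.667 (upright image)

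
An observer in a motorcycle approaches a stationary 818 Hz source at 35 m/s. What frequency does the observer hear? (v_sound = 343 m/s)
f_obs = f·(v + v_o)/v = 901.5 Hz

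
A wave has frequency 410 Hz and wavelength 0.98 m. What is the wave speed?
v = fλ = 401.8 m/s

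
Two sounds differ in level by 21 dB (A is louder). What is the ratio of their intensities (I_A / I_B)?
I_A/I_B = 10^(Δβ/10) = 125.9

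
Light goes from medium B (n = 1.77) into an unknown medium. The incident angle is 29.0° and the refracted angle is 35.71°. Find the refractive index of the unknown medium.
n₂ = n₁·sin θ₁ / sin θ₂ = 1.47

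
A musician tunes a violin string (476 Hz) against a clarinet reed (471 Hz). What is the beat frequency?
5 Hz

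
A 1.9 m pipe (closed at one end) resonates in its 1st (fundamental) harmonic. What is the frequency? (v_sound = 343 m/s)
fₙ = nv/(4L) = 45.13 Hz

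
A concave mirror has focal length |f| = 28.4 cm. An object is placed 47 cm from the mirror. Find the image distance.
f = +28.4 cm (concave); 1/di = 1/f − 1/do → di = 71.76 cm (real image, in front of mirror)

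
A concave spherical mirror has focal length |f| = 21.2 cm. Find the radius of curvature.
R = 2|f| = 42.4 cm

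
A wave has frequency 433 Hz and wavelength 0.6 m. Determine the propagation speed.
v = fλ = 259.8 m/s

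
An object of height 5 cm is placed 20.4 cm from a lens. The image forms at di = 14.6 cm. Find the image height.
hi = (-di/do) × ho = -3.578 cm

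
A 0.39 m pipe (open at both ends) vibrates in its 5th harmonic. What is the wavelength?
λₙ = 2L/n = 0.156 m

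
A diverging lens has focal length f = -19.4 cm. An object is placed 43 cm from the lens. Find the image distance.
1/di = 1/f − 1/do → di = -13.37 cm (virtual image)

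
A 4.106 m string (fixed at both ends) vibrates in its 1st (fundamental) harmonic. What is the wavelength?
λₙ = 2L/n = 8.212 m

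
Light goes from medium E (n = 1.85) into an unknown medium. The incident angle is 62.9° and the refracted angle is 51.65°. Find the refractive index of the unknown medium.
n₂ = n₁·sin θ₁ / sin θ₂ = 2.1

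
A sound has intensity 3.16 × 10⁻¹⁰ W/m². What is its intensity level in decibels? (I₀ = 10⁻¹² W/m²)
β = 10·log₁₀(I/I₀) = 25 dB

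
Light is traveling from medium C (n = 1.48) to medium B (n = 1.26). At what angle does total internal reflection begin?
θc = arcsin(n₂/n₁) = 58.36°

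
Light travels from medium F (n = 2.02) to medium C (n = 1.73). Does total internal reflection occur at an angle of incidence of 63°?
θc = arcsin(n₂/n₁) = 58.92°; 63° > θc, so yes — total internal reflection.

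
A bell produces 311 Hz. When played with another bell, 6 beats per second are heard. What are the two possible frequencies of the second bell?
f₂ = 311 ± 6 Hz → 317 Hz or 305 Hz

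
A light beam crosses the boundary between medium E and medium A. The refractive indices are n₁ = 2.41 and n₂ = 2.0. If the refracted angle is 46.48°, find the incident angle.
sin θ₁ = (n₂/n₁)·sin θ₂ → θ₁ = 37°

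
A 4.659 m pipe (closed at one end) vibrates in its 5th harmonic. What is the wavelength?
λₙ = 4L/n = 3.727 m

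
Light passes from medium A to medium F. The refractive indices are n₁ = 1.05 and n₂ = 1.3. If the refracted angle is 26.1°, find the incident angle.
sin θ₁ = (n₂/n₁)·sin θ₂ → θ₁ = 33°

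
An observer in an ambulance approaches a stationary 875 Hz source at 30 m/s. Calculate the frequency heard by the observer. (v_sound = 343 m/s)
f_obs = f·(v + v_o)/v = 951.5 Hz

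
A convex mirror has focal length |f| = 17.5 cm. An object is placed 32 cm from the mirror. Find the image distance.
f = −17.5 cm (convex); 1/di = 1/f − 1/do → di = -11.31 cm (virtual image, behind mirror)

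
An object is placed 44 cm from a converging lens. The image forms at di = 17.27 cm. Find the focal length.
1/f = 1/do + 1/di → f = 12.4 cm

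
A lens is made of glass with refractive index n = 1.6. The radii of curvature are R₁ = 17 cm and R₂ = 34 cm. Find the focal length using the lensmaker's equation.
1/f = (n − 1)(1/R₁ − 1/R₂) → f = 56.67 cm (converging lens)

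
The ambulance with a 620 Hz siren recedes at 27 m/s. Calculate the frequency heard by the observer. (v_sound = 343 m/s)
f_obs = f·v/(v + v_s) = 574.8 Hz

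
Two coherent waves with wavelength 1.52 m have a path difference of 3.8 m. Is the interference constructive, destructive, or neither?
destructive — path difference = 2.5λ, an odd multiple of λ/2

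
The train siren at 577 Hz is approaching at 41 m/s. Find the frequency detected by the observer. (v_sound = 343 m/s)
f_obs = f·v/(v − v_s) = 655.3 Hz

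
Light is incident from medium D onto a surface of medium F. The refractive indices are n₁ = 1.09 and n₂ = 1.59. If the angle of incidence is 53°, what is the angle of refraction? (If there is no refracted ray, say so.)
sin θ₂ = (n₁/n₂)·sin θ₁ = 0.5475 → θ₂ = 33.2°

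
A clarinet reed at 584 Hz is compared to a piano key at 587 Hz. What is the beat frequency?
3 Hz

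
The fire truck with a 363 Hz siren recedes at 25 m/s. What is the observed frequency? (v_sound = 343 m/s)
f_obs = f·v/(v + v_s) = 338.3 Hz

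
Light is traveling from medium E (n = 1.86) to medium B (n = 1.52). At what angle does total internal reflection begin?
θc = arcsin(n₂/n₁) = 54.81°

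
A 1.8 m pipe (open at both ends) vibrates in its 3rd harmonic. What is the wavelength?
λₙ = 2L/n = 1.2 m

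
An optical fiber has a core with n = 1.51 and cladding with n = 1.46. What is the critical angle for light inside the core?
θc = arcsin(n_cladding/n_core) = 75.21°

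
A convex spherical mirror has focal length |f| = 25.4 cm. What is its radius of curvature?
R = 2|f| = 50.8 cm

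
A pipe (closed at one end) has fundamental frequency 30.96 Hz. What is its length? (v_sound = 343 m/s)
L = v/(4f₁) = 2.77 m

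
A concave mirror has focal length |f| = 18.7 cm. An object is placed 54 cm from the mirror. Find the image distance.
f = +18.7 cm (concave); 1/di = 1/f − 1/do → di = 28.61 cm (real image, in front of mirror)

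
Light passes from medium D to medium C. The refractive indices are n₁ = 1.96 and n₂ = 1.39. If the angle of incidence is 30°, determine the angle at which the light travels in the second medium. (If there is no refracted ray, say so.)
sin θ₂ = (n₁/n₂)·sin θ₁ = 0.705 → θ₂ = 44.83°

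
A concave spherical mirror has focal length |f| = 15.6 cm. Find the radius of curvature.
R = 2|f| = 31.2 cm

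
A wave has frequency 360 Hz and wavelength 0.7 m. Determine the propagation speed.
v = fλ = 252 m/s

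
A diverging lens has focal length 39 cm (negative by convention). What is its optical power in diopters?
P = 1/f = -2.564 D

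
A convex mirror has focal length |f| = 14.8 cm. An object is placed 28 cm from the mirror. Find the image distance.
f = −14.8 cm (convex); 1/di = 1/f − 1/do → di = -9.682 cm (virtual image, behind mirror)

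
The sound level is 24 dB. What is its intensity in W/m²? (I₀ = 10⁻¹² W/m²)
I = I₀·10^(β/10) = 2.51 × 10⁻¹⁰ W/m²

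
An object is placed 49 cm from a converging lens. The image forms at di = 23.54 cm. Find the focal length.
1/f = 1/do + 1/di → f = 15.9 cm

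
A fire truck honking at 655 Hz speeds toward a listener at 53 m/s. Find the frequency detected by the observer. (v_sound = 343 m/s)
f_obs = f·v/(v − v_s) = 774.7 Hz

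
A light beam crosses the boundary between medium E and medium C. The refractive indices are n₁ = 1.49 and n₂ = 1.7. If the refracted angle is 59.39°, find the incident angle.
sin θ₁ = (n₂/n₁)·sin θ₂ → θ₁ = 79.1°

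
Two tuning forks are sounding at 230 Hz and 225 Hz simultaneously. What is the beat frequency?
5 Hz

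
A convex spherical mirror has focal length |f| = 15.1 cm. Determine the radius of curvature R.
R = 2|f| = 30.2 cm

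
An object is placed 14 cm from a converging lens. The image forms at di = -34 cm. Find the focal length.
1/f = 1/do + 1/di → f = 23.8 cm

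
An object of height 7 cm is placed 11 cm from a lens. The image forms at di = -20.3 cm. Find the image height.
hi = (-di/do) × ho = 12.92 cm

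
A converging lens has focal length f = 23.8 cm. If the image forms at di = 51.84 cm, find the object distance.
1/do = 1/f − 1/di → do = 44 cm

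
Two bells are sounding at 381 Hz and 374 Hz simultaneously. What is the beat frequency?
7 Hz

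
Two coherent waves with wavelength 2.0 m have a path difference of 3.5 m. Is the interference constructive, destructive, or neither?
neither (partial) — path difference = 1.75λ, neither a whole number of wavelengths nor an odd multiple of λ/2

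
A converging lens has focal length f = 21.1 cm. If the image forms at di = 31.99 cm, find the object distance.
1/do = 1/f − 1/di → do = 61.98 cm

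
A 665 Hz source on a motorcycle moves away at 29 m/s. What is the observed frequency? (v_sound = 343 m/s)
f_obs = f·v/(v + v_s) = 613.2 Hz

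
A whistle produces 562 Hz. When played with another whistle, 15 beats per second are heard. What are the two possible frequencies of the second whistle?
f₂ = 562 ± 15 Hz → 577 Hz or 547 Hz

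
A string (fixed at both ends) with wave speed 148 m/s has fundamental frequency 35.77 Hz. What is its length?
L = v/(2f₁) = 2.069 m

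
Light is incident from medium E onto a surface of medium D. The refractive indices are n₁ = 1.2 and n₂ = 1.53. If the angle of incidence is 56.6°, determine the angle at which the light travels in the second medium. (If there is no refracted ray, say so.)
sin θ₂ = (n₁/n₂)·sin θ₁ = 0.6548 → θ₂ = 40.9°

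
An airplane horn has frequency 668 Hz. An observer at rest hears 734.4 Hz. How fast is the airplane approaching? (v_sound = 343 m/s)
v_s = v·(1 − f/f_obs) = 31.01 m/s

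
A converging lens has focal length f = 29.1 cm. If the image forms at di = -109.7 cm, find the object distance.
1/do = 1/f − 1/di → do = 23 cm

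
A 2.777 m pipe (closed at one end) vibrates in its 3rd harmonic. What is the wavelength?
λₙ = 4L/n = 3.703 m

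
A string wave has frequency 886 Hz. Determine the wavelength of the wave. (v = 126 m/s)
λ = v/f = 0.1422 m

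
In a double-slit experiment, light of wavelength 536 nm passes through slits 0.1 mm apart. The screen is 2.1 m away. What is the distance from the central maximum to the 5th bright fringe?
y = mλL/d = 56.28 mm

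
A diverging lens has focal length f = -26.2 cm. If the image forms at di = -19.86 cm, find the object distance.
1/do = 1/f − 1/di → do = 82.07 cm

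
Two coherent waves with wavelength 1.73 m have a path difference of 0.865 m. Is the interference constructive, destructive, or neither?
destructive — path difference = 0.5λ, an odd multiple of λ/2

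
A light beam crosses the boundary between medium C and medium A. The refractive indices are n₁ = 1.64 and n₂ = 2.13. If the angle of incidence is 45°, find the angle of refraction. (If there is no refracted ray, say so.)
sin θ₂ = (n₁/n₂)·sin θ₁ = 0.5444 → θ₂ = 32.99°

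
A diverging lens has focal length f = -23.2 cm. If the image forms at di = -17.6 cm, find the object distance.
1/do = 1/f − 1/di → do = 72.91 cm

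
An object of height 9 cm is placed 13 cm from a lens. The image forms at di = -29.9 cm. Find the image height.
hi = (-di/do) × ho = 20.7 cm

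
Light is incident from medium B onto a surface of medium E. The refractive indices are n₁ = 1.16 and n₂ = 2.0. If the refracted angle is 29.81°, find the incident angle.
sin θ₁ = (n₂/n₁)·sin θ₂ → θ₁ = 58.99°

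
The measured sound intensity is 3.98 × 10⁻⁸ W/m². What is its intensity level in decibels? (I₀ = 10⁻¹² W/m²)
β = 10·log₁₀(I/I₀) = 46 dB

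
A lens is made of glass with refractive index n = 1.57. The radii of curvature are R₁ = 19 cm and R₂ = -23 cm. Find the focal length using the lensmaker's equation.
1/f = (n − 1)(1/R₁ − 1/R₂) → f = 18.25 cm (converging lens)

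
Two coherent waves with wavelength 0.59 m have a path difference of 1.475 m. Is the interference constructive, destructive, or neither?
destructive — path difference = 2.5λ, an odd multiple of λ/2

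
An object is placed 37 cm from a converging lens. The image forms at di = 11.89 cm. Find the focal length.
1/f = 1/do + 1/di → f = 8.998 cm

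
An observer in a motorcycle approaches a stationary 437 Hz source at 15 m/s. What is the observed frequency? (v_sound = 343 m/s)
f_obs = f·(v + v_o)/v = 456.1 Hz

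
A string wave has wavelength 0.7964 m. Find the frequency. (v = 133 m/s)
f = v/λ = 167 Hz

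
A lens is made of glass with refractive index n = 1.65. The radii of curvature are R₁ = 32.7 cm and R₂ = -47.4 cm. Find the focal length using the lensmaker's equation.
1/f = (n − 1)(1/R₁ − 1/R₂) → f = 29.77 cm (converging lens)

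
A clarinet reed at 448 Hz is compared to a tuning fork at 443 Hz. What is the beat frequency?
5 Hz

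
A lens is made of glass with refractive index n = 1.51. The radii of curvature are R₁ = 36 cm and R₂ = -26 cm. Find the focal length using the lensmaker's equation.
1/f = (n − 1)(1/R₁ − 1/R₂) → f = 29.6 cm (converging lens)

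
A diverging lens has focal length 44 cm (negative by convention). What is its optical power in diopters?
P = 1/f = -2.273 D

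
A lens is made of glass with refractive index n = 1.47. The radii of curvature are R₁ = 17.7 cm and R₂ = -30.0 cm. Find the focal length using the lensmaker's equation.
1/f = (n − 1)(1/R₁ − 1/R₂) → f = 23.69 cm (converging lens)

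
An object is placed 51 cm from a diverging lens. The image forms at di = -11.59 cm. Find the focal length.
1/f = 1/do + 1/di → f = -15 cm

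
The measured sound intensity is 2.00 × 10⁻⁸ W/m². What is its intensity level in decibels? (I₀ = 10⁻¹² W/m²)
β = 10·log₁₀(I/I₀) = 43.01 dB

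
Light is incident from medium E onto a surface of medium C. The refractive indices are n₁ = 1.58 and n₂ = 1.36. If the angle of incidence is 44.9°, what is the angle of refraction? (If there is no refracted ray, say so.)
sin θ₂ = (n₁/n₂)·sin θ₁ = 0.8201 → θ₂ = 55.09°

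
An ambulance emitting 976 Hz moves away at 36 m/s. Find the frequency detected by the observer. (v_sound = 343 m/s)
f_obs = f·v/(v + v_s) = 883.3 Hz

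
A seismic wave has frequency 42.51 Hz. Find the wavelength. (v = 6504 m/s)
λ = v/f = 153 m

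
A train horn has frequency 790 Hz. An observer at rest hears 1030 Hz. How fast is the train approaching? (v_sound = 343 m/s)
v_s = v·(1 − f/f_obs) = 79.92 m/s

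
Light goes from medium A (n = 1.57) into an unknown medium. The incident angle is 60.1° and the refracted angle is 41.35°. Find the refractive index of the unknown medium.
n₂ = n₁·sin θ₁ / sin θ₂ = 2.06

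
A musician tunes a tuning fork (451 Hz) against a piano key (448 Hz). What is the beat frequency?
3 Hz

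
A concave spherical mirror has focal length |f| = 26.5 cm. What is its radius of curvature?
R = 2|f| = 53 cm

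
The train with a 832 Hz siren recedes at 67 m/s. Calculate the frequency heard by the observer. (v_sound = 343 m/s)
f_obs = f·v/(v + v_s) = 696 Hz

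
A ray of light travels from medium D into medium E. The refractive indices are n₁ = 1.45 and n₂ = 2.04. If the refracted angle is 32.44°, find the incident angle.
sin θ₁ = (n₂/n₁)·sin θ₂ → θ₁ = 49°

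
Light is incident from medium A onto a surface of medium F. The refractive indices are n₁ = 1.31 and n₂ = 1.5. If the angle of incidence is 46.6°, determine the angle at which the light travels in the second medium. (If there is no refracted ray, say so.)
sin θ₂ = (n₁/n₂)·sin θ₁ = 0.6345 → θ₂ = 39.39°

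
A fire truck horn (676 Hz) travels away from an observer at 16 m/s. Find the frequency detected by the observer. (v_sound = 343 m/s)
f_obs = f·v/(v + v_s) = 645.9 Hz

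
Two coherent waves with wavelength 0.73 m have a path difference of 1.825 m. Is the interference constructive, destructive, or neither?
destructive — path difference = 2.5λ, an odd multiple of λ/2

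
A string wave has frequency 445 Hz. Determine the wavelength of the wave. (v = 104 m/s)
λ = v/f = 0.2337 m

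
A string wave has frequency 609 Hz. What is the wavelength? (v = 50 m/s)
λ = v/f = 0.0821 m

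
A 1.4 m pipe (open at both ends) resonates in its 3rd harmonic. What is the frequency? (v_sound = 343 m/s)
fₙ = nv/(2L) = 367.5 Hz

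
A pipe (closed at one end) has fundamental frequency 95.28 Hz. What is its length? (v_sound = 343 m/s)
L = v/(4f₁) = 0.9 m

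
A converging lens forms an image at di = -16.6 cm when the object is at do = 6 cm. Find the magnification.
M = −di/do = 2.767 (upright image)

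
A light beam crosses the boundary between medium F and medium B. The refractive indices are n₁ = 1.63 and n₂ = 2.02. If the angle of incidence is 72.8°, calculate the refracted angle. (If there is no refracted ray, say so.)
sin θ₂ = (n₁/n₂)·sin θ₁ = 0.7708 → θ₂ = 50.43°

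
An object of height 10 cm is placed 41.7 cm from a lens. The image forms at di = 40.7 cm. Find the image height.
hi = (-di/do) × ho = -9.76 cm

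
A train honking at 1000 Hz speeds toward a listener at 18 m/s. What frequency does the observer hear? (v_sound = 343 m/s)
f_obs = f·v/(v − v_s) = 1055 Hz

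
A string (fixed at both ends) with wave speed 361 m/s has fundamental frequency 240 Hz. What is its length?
L = v/(2f₁) = 0.7521 m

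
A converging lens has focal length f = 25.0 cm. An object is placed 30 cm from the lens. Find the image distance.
1/di = 1/f − 1/do → di = 150 cm (real image)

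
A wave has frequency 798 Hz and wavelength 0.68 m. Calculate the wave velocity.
v = fλ = 542.6 m/s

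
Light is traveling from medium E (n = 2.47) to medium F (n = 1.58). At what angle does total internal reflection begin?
θc = arcsin(n₂/n₁) = 39.77°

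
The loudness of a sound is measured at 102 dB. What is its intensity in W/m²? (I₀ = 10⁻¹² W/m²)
I = I₀·10^(β/10) = 1.58 × 10⁻² W/m²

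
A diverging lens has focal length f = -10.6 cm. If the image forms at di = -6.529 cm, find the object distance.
1/do = 1/f − 1/di → do = 17 cm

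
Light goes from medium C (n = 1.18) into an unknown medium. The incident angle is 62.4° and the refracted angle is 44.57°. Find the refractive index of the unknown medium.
n₂ = n₁·sin θ₁ / sin θ₂ = 1.49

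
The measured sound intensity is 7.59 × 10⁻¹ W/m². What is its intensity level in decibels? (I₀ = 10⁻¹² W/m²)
β = 10·log₁₀(I/I₀) = 118.8 dB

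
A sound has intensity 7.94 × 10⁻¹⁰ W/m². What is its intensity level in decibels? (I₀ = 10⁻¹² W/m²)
β = 10·log₁₀(I/I₀) = 29 dB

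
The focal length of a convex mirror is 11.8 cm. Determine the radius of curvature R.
R = 2|f| = 23.6 cm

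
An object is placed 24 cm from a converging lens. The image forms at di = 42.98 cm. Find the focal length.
1/f = 1/do + 1/di → f = 15.4 cm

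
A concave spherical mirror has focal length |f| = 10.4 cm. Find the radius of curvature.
R = 2|f| = 20.8 cm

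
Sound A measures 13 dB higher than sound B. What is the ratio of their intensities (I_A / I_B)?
I_A/I_B = 10^(Δβ/10) = 19.95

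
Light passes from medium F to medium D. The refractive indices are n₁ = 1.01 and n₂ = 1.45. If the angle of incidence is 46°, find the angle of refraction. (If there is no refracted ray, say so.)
sin θ₂ = (n₁/n₂)·sin θ₁ = 0.5011 → θ₂ = 30.07°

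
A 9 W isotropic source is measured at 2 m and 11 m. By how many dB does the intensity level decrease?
Δβ = 20·log₁₀(r₂/r₁) = 14.81 dB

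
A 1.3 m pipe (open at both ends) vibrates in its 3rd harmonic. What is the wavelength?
λₙ = 2L/n = 0.8667 m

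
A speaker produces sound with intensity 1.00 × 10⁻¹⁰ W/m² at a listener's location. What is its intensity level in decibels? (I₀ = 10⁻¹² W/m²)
β = 10·log₁₀(I/I₀) = 20 dB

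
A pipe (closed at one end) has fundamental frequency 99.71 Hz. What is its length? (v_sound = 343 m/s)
L = v/(4f₁) = 0.86 m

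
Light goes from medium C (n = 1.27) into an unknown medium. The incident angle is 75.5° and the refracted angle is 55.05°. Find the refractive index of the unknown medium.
n₂ = n₁·sin θ₁ / sin θ₂ = 1.5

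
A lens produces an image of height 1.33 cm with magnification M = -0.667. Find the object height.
ho = |hi|/|M| = 1.994 cm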